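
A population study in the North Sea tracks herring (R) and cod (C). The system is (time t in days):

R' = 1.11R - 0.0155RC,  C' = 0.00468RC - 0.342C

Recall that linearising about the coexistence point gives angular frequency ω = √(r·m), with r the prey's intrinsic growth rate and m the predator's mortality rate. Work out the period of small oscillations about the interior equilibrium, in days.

T ≈ 10.2 days

Here r = 1.11 and m = 0.342, so r·m = 0.38.
ω = √0.38 = 0.616 per day, hence T = 2π/ω ≈ 10.2 days.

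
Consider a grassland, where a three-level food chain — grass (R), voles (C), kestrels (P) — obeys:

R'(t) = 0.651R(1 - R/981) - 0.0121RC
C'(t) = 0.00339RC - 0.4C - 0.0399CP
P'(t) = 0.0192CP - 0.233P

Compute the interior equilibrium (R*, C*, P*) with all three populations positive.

R* ≈ 760, C* ≈ 12.1, P* ≈ 54.5

From dP/dt = 0: 0.0192C* = 0.233, so C* = 12.1.
From dR/dt = 0: 0.651(1 - R*/981) = 0.0121·12.1, giving R* = 981·(1 - 0.226) = 760.
From dC/dt = 0: 0.00339·760 - 0.4 = 0.0399P*, so P* = 2.18/0.0399 = 54.5.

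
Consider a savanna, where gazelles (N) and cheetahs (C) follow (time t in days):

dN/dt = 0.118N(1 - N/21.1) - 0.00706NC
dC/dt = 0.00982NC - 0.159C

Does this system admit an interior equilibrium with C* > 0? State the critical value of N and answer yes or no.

The predator equation gives dC/dt > 0 only when N > 0.159/0.00982 = 16.2.
Without the predator, N → K = 21.1. Since 21.1 > 16.2, the predator can invade and persist.

Threshold N = 16.2; K > 16.2, so yes, the predator persists.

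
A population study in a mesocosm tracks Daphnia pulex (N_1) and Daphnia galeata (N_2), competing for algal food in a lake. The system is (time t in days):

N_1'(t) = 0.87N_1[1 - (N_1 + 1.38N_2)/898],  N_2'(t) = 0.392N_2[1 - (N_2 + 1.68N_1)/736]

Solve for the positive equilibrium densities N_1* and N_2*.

Setting both brackets to zero gives the nullclines N_1 + 1.38N_2 = 898 and 1.68N_1 + N_2 = 736.
Substituting N_2 = 736 - 1.68N_1 into the first: N_1(1 - 1.38·1.68) = 898 - 1.38·736.
So N_1* = -118/-1.32 = 89.3, and then N_2* = 736 - 1.68·89.3 = 586.

N_1* ≈ 89.3, N_2* ≈ 586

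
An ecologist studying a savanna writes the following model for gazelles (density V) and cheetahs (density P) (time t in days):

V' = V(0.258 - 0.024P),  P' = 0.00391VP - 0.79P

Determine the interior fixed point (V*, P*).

Set dP/dt = 0 with P > 0: 0.00391V - 0.79 = 0, so V* = 0.79/0.00391 = 202.
Set dV/dt = 0 with V > 0: 0.258 - 0.024P = 0, so P* = 0.258/0.024 = 10.8.

V* ≈ 202, P* ≈ 10.8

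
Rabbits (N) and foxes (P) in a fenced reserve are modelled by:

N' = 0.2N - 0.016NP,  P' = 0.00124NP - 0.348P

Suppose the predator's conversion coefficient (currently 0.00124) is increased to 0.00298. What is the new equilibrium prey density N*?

N* ≈ 117

At the interior fixed point, setting dP/dt = 0 with P > 0 fixes N* = (predator death rate)/(NP coefficient) — independent of the other coefficients.
With the change, N* = 0.348/0.00298 = 117; it falls from 281.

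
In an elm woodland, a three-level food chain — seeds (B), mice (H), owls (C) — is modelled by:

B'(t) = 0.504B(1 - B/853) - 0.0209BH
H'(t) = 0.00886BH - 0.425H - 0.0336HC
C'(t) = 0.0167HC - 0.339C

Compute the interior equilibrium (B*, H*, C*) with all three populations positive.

From dC/dt = 0: 0.0167H* = 0.339, so H* = 20.3.
From dB/dt = 0: 0.504(1 - B*/853) = 0.0209·20.3, giving B* = 853·(1 - 0.842) = 135.
From dH/dt = 0: 0.00886·135 - 0.425 = 0.0336C*, so C* = 0.771/0.0336 = 22.9.

B* ≈ 135, H* ≈ 20.3, C* ≈ 22.9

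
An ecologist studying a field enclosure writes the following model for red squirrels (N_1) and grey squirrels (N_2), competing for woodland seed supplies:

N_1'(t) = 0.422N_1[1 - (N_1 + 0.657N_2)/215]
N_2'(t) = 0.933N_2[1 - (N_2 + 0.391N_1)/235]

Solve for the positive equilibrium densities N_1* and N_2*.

N_1* ≈ 81.6, N_2* ≈ 203

Setting both brackets to zero gives the nullclines N_1 + 0.657N_2 = 215 and 0.391N_1 + N_2 = 235.
Substituting N_2 = 235 - 0.391N_1 into the first: N_1(1 - 0.657·0.391) = 215 - 0.657·235.
So N_1* = 60.6/0.743 = 81.6, and then N_2* = 235 - 0.391·81.6 = 203.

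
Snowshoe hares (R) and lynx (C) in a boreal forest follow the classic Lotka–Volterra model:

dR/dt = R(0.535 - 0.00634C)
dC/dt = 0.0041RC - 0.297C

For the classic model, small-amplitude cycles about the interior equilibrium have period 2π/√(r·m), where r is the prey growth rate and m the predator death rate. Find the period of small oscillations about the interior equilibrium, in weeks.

T ≈ 15.8 weeks

Here r = 0.535 and m = 0.297, so r·m = 0.159.
ω = √0.159 = 0.399 per week, hence T = 2π/ω ≈ 15.8 weeks.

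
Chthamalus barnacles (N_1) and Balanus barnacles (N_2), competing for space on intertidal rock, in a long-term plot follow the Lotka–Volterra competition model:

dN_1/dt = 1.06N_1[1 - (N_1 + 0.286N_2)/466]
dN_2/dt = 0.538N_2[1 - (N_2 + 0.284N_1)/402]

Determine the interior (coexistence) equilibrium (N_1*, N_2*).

Setting both brackets to zero gives the nullclines N_1 + 0.286N_2 = 466 and 0.284N_1 + N_2 = 402.
Substituting N_2 = 402 - 0.284N_1 into the first: N_1(1 - 0.286·0.284) = 466 - 0.286·402.
So N_1* = 351/0.919 = 382, and then N_2* = 402 - 0.284·382 = 293.

N_1* ≈ 382, N_2* ≈ 293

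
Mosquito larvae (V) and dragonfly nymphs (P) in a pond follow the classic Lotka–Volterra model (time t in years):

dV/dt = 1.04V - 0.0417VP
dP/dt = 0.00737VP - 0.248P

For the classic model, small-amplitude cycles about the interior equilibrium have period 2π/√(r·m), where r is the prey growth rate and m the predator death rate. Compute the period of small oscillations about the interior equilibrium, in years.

Here r = 1.04 and m = 0.248, so r·m = 0.258.
ω = √0.258 = 0.508 per year, hence T = 2π/ω ≈ 12.4 years.

T ≈ 12.4 years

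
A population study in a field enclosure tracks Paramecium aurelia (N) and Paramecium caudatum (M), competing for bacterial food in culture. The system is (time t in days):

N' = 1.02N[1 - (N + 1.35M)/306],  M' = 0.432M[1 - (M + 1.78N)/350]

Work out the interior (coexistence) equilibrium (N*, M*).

N* ≈ 119, M* ≈ 139

Setting both brackets to zero gives the nullclines N + 1.35M = 306 and 1.78N + M = 350.
Substituting M = 350 - 1.78N into the first: N(1 - 1.35·1.78) = 306 - 1.35·350.
So N* = -167/-1.4 = 119, and then M* = 350 - 1.78·119 = 139.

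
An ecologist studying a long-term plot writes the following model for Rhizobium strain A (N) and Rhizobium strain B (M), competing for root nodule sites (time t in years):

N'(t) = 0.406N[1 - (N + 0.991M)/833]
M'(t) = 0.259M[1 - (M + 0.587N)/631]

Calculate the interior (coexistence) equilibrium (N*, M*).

N* ≈ 497, M* ≈ 340

Setting both brackets to zero gives the nullclines N + 0.991M = 833 and 0.587N + M = 631.
Substituting M = 631 - 0.587N into the first: N(1 - 0.991·0.587) = 833 - 0.991·631.
So N* = 208/0.418 = 497, and then M* = 631 - 0.587·497 = 340.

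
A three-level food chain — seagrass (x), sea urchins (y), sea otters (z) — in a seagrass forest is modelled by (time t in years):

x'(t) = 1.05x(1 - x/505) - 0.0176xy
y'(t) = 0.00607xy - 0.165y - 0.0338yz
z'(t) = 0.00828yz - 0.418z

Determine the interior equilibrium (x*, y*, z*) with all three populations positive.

From dz/dt = 0: 0.00828y* = 0.418, so y* = 50.5.
From dx/dt = 0: 1.05(1 - x*/505) = 0.0176·50.5, giving x* = 505·(1 - 0.846) = 77.7.
From dy/dt = 0: 0.00607·77.7 - 0.165 = 0.0338z*, so z* = 0.306/0.0338 = 9.07.

x* ≈ 77.7, y* ≈ 50.5, z* ≈ 9.07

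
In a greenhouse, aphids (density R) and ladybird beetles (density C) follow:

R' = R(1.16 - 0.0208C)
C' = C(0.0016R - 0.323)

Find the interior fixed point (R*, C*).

R* ≈ 202, C* ≈ 55.8

Set dC/dt = 0 with C > 0: 0.0016R - 0.323 = 0, so R* = 0.323/0.0016 = 202.
Set dR/dt = 0 with R > 0: 1.16 - 0.0208C = 0, so C* = 1.16/0.0208 = 55.8.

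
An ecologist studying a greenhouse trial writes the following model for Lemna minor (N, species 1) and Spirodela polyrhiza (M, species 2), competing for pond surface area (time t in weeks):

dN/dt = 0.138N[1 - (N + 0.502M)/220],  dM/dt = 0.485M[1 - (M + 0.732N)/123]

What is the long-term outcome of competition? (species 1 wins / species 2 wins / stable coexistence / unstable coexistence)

Compare the nullcline intercepts: K1/α12 = 220/0.502 = 438 > K2 = 123; K2/α21 = 123/0.732 = 168 < K1 = 220.
Since the inequalities point opposite ways, species 1 can invade but species 2 cannot.

species 1 excludes species 2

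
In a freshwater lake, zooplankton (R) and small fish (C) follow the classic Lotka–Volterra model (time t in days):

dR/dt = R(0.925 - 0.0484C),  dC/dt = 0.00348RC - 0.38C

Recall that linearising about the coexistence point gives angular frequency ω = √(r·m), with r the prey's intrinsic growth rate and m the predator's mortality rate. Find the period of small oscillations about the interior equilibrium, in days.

Here r = 0.925 and m = 0.38, so r·m = 0.352.
ω = √0.352 = 0.593 per day, hence T = 2π/ω ≈ 10.6 days.

T ≈ 10.6 days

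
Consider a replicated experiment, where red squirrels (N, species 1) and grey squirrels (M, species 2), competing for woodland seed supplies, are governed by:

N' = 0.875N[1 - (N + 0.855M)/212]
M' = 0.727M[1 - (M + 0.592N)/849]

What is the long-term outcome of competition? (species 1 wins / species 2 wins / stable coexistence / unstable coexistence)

species 2 excludes species 1

Compare the nullcline intercepts: K1/α12 = 212/0.855 = 248 < K2 = 849; K2/α21 = 849/0.592 = 1430 > K1 = 212.
Since the inequalities point opposite ways, species 2 can invade but species 1 cannot.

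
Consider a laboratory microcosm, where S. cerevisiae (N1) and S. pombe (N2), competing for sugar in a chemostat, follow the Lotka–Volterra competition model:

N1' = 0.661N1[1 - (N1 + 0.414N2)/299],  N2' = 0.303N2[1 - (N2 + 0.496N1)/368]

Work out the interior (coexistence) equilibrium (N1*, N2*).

N1* ≈ 185, N2* ≈ 276

Setting both brackets to zero gives the nullclines N1 + 0.414N2 = 299 and 0.496N1 + N2 = 368.
Substituting N2 = 368 - 0.496N1 into the first: N1(1 - 0.414·0.496) = 299 - 0.414·368.
So N1* = 147/0.795 = 185, and then N2* = 368 - 0.496·185 = 276.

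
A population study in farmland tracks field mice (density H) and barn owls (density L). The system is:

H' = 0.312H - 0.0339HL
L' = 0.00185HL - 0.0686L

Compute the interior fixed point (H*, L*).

Set dL/dt = 0 with L > 0: 0.00185H - 0.0686 = 0, so H* = 0.0686/0.00185 = 37.1.
Set dH/dt = 0 with H > 0: 0.312 - 0.0339L = 0, so L* = 0.312/0.0339 = 9.2.

H* ≈ 37.1, L* ≈ 9.2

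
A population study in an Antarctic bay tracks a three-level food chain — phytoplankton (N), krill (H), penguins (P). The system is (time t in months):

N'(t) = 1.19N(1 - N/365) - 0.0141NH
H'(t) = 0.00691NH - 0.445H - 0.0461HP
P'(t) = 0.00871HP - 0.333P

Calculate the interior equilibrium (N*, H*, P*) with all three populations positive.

N* ≈ 200, H* ≈ 38.2, P* ≈ 20.3

From dP/dt = 0: 0.00871H* = 0.333, so H* = 38.2.
From dN/dt = 0: 1.19(1 - N*/365) = 0.0141·38.2, giving N* = 365·(1 - 0.453) = 200.
From dH/dt = 0: 0.00691·200 - 0.445 = 0.0461P*, so P* = 0.935/0.0461 = 20.3.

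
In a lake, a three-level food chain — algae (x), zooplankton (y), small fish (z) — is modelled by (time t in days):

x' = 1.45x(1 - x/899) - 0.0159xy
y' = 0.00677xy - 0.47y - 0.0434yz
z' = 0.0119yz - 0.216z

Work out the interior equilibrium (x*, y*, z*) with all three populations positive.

x* ≈ 720, y* ≈ 18.2, z* ≈ 101

From dz/dt = 0: 0.0119y* = 0.216, so y* = 18.2.
From dx/dt = 0: 1.45(1 - x*/899) = 0.0159·18.2, giving x* = 899·(1 - 0.199) = 720.
From dy/dt = 0: 0.00677·720 - 0.47 = 0.0434z*, so z* = 4.4/0.0434 = 101.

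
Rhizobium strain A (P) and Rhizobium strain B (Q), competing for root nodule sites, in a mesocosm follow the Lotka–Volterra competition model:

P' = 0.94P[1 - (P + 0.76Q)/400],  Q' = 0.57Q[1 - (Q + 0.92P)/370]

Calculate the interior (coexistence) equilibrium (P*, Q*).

P* ≈ 395, Q* ≈ 6.65

Setting both brackets to zero gives the nullclines P + 0.76Q = 400 and 0.92P + Q = 370.
Substituting Q = 370 - 0.92P into the first: P(1 - 0.76·0.92) = 400 - 0.76·370.
So P* = 119/0.301 = 395, and then Q* = 370 - 0.92·395 = 6.65.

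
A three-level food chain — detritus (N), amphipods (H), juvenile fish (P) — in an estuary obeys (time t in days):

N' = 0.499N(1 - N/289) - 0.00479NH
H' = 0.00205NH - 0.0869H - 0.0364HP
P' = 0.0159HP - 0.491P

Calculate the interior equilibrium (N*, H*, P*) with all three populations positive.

N* ≈ 203, H* ≈ 30.9, P* ≈ 9.06

From dP/dt = 0: 0.0159H* = 0.491, so H* = 30.9.
From dN/dt = 0: 0.499(1 - N*/289) = 0.00479·30.9, giving N* = 289·(1 - 0.296) = 203.
From dH/dt = 0: 0.00205·203 - 0.0869 = 0.0364P*, so P* = 0.33/0.0364 = 9.06.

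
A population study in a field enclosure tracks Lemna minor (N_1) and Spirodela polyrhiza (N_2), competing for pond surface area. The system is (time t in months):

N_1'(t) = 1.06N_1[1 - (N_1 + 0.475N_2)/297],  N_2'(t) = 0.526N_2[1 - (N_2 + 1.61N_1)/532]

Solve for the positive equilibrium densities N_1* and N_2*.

Setting both brackets to zero gives the nullclines N_1 + 0.475N_2 = 297 and 1.61N_1 + N_2 = 532.
Substituting N_2 = 532 - 1.61N_1 into the first: N_1(1 - 0.475·1.61) = 297 - 0.475·532.
So N_1* = 44.3/0.235 = 188, and then N_2* = 532 - 1.61·188 = 229.

N_1* ≈ 188, N_2* ≈ 229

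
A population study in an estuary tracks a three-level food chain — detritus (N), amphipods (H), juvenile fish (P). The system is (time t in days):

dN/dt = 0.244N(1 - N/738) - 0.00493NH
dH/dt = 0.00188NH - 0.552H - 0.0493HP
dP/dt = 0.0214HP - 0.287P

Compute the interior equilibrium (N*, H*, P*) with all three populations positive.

N* ≈ 538, H* ≈ 13.4, P* ≈ 9.32

From dP/dt = 0: 0.0214H* = 0.287, so H* = 13.4.
From dN/dt = 0: 0.244(1 - N*/738) = 0.00493·13.4, giving N* = 738·(1 - 0.271) = 538.
From dH/dt = 0: 0.00188·538 - 0.552 = 0.0493P*, so P* = 0.459/0.0493 = 9.32.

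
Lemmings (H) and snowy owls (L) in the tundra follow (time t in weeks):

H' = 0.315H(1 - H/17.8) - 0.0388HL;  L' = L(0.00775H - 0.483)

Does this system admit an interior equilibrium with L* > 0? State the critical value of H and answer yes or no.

Threshold H = 62.3; K < 62.3, so no, the predator goes extinct.

The predator equation gives dL/dt > 0 only when H > 0.483/0.00775 = 62.3.
Without the predator, H → K = 17.8. Since 17.8 < 62.3, the predator cannot invade.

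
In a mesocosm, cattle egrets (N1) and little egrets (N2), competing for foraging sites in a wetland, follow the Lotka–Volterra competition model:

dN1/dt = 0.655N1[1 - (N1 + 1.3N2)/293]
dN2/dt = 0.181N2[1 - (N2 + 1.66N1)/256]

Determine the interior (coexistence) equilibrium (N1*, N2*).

Setting both brackets to zero gives the nullclines N1 + 1.3N2 = 293 and 1.66N1 + N2 = 256.
Substituting N2 = 256 - 1.66N1 into the first: N1(1 - 1.3·1.66) = 293 - 1.3·256.
So N1* = -39.8/-1.16 = 34.4, and then N2* = 256 - 1.66·34.4 = 199.

N1* ≈ 34.4, N2* ≈ 199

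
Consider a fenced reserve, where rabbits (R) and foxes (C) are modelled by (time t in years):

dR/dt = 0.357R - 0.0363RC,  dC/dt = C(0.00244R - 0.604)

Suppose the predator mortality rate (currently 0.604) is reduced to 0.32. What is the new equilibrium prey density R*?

At the interior fixed point, setting dC/dt = 0 with C > 0 fixes R* = (predator death rate)/(RC coefficient) — independent of the other coefficients.
With the change, R* = 0.32/0.00244 = 131; it falls from 248.

R* ≈ 131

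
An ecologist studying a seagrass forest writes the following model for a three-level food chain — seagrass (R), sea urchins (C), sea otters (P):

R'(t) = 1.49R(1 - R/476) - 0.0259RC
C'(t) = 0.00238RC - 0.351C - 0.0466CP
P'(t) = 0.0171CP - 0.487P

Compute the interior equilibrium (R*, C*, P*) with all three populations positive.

From dP/dt = 0: 0.0171C* = 0.487, so C* = 28.5.
From dR/dt = 0: 1.49(1 - R*/476) = 0.0259·28.5, giving R* = 476·(1 - 0.495) = 240.
From dC/dt = 0: 0.00238·240 - 0.351 = 0.0466P*, so P* = 0.221/0.0466 = 4.74.

R* ≈ 240, C* ≈ 28.5, P* ≈ 4.74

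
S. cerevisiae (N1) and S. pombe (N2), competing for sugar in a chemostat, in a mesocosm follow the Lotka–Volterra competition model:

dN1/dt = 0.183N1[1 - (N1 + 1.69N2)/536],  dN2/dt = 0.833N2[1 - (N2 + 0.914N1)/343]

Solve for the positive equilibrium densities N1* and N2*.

N1* ≈ 80.2, N2* ≈ 270

Setting both brackets to zero gives the nullclines N1 + 1.69N2 = 536 and 0.914N1 + N2 = 343.
Substituting N2 = 343 - 0.914N1 into the first: N1(1 - 1.69·0.914) = 536 - 1.69·343.
So N1* = -43.7/-0.545 = 80.2, and then N2* = 343 - 0.914·80.2 = 270.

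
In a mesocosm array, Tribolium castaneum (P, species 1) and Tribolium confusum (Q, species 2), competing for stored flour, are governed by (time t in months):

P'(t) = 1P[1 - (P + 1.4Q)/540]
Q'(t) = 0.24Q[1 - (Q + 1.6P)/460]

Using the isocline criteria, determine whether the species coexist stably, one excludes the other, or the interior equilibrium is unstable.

unstable coexistence (outcome depends on initial conditions)

Compare the nullcline intercepts: K1/α12 = 540/1.4 = 386 < K2 = 460; K2/α21 = 460/1.6 = 288 < K1 = 540.
Since both are reversed, neither can invade when rare; the interior point is a saddle.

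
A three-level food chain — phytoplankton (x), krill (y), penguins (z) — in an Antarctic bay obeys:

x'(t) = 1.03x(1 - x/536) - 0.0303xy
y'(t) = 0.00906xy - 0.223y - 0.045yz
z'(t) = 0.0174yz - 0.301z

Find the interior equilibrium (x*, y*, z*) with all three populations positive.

From dz/dt = 0: 0.0174y* = 0.301, so y* = 17.3.
From dx/dt = 0: 1.03(1 - x*/536) = 0.0303·17.3, giving x* = 536·(1 - 0.509) = 263.
From dy/dt = 0: 0.00906·263 - 0.223 = 0.045z*, so z* = 2.16/0.045 = 48.

x* ≈ 263, y* ≈ 17.3, z* ≈ 48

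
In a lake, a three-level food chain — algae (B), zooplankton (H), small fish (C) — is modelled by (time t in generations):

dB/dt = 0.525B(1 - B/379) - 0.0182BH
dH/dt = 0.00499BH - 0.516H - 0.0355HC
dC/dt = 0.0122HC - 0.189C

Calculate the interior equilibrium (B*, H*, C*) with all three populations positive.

B* ≈ 175, H* ≈ 15.5, C* ≈ 10.1

From dC/dt = 0: 0.0122H* = 0.189, so H* = 15.5.
From dB/dt = 0: 0.525(1 - B*/379) = 0.0182·15.5, giving B* = 379·(1 - 0.537) = 175.
From dH/dt = 0: 0.00499·175 - 0.516 = 0.0355C*, so C* = 0.36/0.0355 = 10.1.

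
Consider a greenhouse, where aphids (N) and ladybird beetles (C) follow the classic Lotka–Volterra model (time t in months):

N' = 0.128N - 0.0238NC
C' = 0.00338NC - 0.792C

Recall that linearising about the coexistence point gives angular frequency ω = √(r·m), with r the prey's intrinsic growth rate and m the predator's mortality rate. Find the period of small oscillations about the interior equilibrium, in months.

Here r = 0.128 and m = 0.792, so r·m = 0.101.
ω = √0.101 = 0.318 per month, hence T = 2π/ω ≈ 19.7 months.

T ≈ 19.7 months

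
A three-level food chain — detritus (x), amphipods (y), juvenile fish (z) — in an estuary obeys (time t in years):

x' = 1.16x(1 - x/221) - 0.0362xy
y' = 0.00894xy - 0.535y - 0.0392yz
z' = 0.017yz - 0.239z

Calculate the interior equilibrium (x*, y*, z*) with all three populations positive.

x* ≈ 124, y* ≈ 14.1, z* ≈ 14.6

From dz/dt = 0: 0.017y* = 0.239, so y* = 14.1.
From dx/dt = 0: 1.16(1 - x*/221) = 0.0362·14.1, giving x* = 221·(1 - 0.439) = 124.
From dy/dt = 0: 0.00894·124 - 0.535 = 0.0392z*, so z* = 0.574/0.0392 = 14.6.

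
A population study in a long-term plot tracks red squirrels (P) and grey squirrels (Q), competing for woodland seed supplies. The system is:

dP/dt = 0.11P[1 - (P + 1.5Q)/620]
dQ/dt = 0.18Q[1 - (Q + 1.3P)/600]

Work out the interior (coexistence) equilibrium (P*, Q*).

P* ≈ 295, Q* ≈ 217

Setting both brackets to zero gives the nullclines P + 1.5Q = 620 and 1.3P + Q = 600.
Substituting Q = 600 - 1.3P into the first: P(1 - 1.5·1.3) = 620 - 1.5·600.
So P* = -280/-0.95 = 295, and then Q* = 600 - 1.3·295 = 217.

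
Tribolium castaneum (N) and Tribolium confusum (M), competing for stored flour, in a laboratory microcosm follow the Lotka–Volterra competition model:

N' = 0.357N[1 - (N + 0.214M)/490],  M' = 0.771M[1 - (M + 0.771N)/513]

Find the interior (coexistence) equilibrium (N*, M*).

Setting both brackets to zero gives the nullclines N + 0.214M = 490 and 0.771N + M = 513.
Substituting M = 513 - 0.771N into the first: N(1 - 0.214·0.771) = 490 - 0.214·513.
So N* = 380/0.835 = 455, and then M* = 513 - 0.771·455 = 162.

N* ≈ 455, M* ≈ 162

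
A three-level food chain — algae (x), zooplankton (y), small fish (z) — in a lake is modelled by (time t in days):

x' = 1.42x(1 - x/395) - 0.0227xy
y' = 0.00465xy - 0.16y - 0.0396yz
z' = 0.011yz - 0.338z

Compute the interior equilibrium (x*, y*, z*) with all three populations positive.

From dz/dt = 0: 0.011y* = 0.338, so y* = 30.7.
From dx/dt = 0: 1.42(1 - x*/395) = 0.0227·30.7, giving x* = 395·(1 - 0.491) = 201.
From dy/dt = 0: 0.00465·201 - 0.16 = 0.0396z*, so z* = 0.775/0.0396 = 19.6.

x* ≈ 201, y* ≈ 30.7, z* ≈ 19.6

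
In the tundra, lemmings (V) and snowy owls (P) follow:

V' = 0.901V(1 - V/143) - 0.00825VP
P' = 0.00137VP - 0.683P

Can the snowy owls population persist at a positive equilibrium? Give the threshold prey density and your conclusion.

The predator equation gives dP/dt > 0 only when V > 0.683/0.00137 = 499.
Without the predator, V → K = 143. Since 143 < 499, the predator cannot invade.

Threshold V = 499; K < 499, so no, the predator goes extinct.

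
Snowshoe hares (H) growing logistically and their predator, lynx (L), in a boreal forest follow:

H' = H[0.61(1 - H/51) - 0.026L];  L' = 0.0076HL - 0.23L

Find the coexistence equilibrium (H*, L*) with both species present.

From dL/dt = 0 with L > 0: 0.0076H* = 0.23, so H* = 30.3.
Substitute into dH/dt = 0: 0.61(1 - 30.3/51) = 0.026L*.
The bracket is 0.407, giving L* = 0.248/0.026 = 9.54.

H* ≈ 30.3, L* ≈ 9.54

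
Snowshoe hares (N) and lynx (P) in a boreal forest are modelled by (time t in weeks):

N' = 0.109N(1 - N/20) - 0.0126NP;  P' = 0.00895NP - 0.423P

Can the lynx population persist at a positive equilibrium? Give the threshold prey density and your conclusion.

Threshold N = 47.3; K < 47.3, so no, the predator goes extinct.

The predator equation gives dP/dt > 0 only when N > 0.423/0.00895 = 47.3.
Without the predator, N → K = 20. Since 20 < 47.3, the predator cannot invade.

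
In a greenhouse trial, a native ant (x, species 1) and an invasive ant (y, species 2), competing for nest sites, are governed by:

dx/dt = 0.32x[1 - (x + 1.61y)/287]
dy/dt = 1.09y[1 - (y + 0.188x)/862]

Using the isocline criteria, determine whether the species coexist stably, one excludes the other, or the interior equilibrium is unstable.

Compare the nullcline intercepts: K1/α12 = 287/1.61 = 178 < K2 = 862; K2/α21 = 862/0.188 = 4590 > K1 = 287.
Since the inequalities point opposite ways, species 2 can invade but species 1 cannot.

species 2 excludes species 1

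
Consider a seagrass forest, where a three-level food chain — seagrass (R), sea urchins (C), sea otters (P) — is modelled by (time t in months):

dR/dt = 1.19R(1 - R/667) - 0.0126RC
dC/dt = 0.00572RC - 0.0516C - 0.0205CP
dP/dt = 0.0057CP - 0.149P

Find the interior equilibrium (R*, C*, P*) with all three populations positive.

From dP/dt = 0: 0.0057C* = 0.149, so C* = 26.1.
From dR/dt = 0: 1.19(1 - R*/667) = 0.0126·26.1, giving R* = 667·(1 - 0.277) = 482.
From dC/dt = 0: 0.00572·482 - 0.0516 = 0.0205P*, so P* = 2.71/0.0205 = 132.

R* ≈ 482, C* ≈ 26.1, P* ≈ 132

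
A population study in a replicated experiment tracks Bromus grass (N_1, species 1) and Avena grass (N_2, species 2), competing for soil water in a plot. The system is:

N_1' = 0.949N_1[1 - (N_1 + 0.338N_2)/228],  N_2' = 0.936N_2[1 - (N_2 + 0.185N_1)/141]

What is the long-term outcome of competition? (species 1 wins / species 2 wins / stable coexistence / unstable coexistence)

Compare the nullcline intercepts: K1/α12 = 228/0.338 = 675 > K2 = 141; K2/α21 = 141/0.185 = 762 > K1 = 228.
Since both inequalities hold, each species can invade when rare, so the interior equilibrium is stable.

stable coexistence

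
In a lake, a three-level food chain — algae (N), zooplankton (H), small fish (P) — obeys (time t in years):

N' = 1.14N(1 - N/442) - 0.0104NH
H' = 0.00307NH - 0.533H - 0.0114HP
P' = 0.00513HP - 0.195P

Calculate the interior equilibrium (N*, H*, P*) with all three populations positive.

N* ≈ 289, H* ≈ 38, P* ≈ 31

From dP/dt = 0: 0.00513H* = 0.195, so H* = 38.
From dN/dt = 0: 1.14(1 - N*/442) = 0.0104·38, giving N* = 442·(1 - 0.347) = 289.
From dH/dt = 0: 0.00307·289 - 0.533 = 0.0114P*, so P* = 0.353/0.0114 = 31.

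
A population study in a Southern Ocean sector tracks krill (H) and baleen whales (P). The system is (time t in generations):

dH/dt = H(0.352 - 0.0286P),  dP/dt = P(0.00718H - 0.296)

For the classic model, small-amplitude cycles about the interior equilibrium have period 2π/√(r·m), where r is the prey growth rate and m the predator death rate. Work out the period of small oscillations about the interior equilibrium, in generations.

T ≈ 19.5 generations

Here r = 0.352 and m = 0.296, so r·m = 0.104.
ω = √0.104 = 0.323 per generation, hence T = 2π/ω ≈ 19.5 generations.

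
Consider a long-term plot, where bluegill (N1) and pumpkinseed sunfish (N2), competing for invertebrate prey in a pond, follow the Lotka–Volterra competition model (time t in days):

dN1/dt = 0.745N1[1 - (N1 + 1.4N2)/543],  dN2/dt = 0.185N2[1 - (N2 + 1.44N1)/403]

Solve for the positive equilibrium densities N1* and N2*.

Setting both brackets to zero gives the nullclines N1 + 1.4N2 = 543 and 1.44N1 + N2 = 403.
Substituting N2 = 403 - 1.44N1 into the first: N1(1 - 1.4·1.44) = 543 - 1.4·403.
So N1* = -21.2/-1.02 = 20.9, and then N2* = 403 - 1.44·20.9 = 373.

N1* ≈ 20.9, N2* ≈ 373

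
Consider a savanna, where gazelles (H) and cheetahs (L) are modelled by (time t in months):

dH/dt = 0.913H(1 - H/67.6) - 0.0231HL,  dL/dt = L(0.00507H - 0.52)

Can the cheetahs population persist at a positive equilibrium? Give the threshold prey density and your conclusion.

The predator equation gives dL/dt > 0 only when H > 0.52/0.00507 = 103.
Without the predator, H → K = 67.6. Since 67.6 < 103, the predator cannot invade.

Threshold H = 103; K < 103, so no, the predator goes extinct.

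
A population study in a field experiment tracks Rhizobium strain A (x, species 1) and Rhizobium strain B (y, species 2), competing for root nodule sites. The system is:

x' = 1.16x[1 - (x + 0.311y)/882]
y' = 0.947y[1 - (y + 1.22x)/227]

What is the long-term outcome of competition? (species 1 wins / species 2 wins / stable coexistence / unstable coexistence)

species 1 excludes species 2

Compare the nullcline intercepts: K1/α12 = 882/0.311 = 2840 > K2 = 227; K2/α21 = 227/1.22 = 186 < K1 = 882.
Since the inequalities point opposite ways, species 1 can invade but species 2 cannot.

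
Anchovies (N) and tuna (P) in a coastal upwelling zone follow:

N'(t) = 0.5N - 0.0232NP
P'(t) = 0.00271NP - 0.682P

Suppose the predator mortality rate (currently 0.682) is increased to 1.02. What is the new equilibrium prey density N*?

N* ≈ 376

At the interior fixed point, setting dP/dt = 0 with P > 0 fixes N* = (predator death rate)/(NP coefficient) — independent of the other coefficients.
With the change, N* = 1.02/0.00271 = 376; it rises from 252.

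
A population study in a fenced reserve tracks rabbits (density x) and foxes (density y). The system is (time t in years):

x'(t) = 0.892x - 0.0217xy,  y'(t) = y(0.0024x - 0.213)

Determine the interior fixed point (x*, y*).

x* ≈ 88.8, y* ≈ 41.1

Set dy/dt = 0 with y > 0: 0.0024x - 0.213 = 0, so x* = 0.213/0.0024 = 88.8.
Set dx/dt = 0 with x > 0: 0.892 - 0.0217y = 0, so y* = 0.892/0.0217 = 41.1.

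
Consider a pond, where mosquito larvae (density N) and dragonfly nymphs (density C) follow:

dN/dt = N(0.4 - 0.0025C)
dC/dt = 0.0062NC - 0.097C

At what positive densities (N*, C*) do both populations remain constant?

Set dC/dt = 0 with C > 0: 0.0062N - 0.097 = 0, so N* = 0.097/0.0062 = 15.6.
Set dN/dt = 0 with N > 0: 0.4 - 0.0025C = 0, so C* = 0.4/0.0025 = 160.

N* ≈ 15.6, C* ≈ 160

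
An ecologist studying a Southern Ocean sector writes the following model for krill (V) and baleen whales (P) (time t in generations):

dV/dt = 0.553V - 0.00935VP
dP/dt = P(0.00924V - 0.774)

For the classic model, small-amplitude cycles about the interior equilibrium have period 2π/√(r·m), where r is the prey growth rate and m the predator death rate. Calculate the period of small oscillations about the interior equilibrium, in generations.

T ≈ 9.6 generations

Here r = 0.553 and m = 0.774, so r·m = 0.428.
ω = √0.428 = 0.654 per generation, hence T = 2π/ω ≈ 9.6 generations.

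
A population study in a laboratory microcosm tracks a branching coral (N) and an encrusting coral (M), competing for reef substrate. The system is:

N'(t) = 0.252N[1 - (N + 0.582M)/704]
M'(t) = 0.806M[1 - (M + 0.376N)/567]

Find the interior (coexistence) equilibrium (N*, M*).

Setting both brackets to zero gives the nullclines N + 0.582M = 704 and 0.376N + M = 567.
Substituting M = 567 - 0.376N into the first: N(1 - 0.582·0.376) = 704 - 0.582·567.
So N* = 374/0.781 = 479, and then M* = 567 - 0.376·479 = 387.

N* ≈ 479, M* ≈ 387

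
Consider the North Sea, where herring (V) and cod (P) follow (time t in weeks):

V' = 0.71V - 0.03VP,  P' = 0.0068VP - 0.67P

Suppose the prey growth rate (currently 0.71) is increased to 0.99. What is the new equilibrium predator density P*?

At the interior fixed point, setting dV/dt = 0 with V > 0 fixes P* = (prey growth rate)/(VP coefficient) — independent of the other coefficients.
With the change, P* = 0.99/0.03 = 33; it rises from 23.7.

P* ≈ 33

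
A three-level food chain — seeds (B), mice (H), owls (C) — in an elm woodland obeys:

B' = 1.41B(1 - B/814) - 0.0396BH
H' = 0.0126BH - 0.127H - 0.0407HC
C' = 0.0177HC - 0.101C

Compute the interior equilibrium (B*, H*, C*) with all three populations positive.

B* ≈ 684, H* ≈ 5.71, C* ≈ 208

From dC/dt = 0: 0.0177H* = 0.101, so H* = 5.71.
From dB/dt = 0: 1.41(1 - B*/814) = 0.0396·5.71, giving B* = 814·(1 - 0.16) = 684.
From dH/dt = 0: 0.0126·684 - 0.127 = 0.0407C*, so C* = 8.49/0.0407 = 208.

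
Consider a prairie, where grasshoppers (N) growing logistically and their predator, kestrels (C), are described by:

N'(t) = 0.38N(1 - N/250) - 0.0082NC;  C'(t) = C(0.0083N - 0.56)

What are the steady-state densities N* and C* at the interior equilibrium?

From dC/dt = 0 with C > 0: 0.0083N* = 0.56, so N* = 67.5.
Substitute into dN/dt = 0: 0.38(1 - 67.5/250) = 0.0082C*.
The bracket is 0.73, giving C* = 0.277/0.0082 = 33.8.

N* ≈ 67.5, C* ≈ 33.8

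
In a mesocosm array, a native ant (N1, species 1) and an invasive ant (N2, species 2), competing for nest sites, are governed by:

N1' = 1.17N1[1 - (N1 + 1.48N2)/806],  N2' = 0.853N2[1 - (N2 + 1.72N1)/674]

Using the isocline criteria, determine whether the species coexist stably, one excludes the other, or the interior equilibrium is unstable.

Compare the nullcline intercepts: K1/α12 = 806/1.48 = 545 < K2 = 674; K2/α21 = 674/1.72 = 392 < K1 = 806.
Since both are reversed, neither can invade when rare; the interior point is a saddle.

unstable coexistence (outcome depends on initial conditions)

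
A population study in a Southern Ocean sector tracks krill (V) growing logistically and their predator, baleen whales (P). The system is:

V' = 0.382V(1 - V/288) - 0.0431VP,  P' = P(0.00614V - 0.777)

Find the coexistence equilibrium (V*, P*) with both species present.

From dP/dt = 0 with P > 0: 0.00614V* = 0.777, so V* = 127.
Substitute into dV/dt = 0: 0.382(1 - 127/288) = 0.0431P*.
The bracket is 0.561, giving P* = 0.214/0.0431 = 4.97.

V* ≈ 127, P* ≈ 4.97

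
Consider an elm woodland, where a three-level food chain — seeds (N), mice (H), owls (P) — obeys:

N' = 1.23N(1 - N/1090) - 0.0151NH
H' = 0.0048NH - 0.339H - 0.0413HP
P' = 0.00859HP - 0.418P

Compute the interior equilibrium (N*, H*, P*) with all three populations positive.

From dP/dt = 0: 0.00859H* = 0.418, so H* = 48.7.
From dN/dt = 0: 1.23(1 - N*/1090) = 0.0151·48.7, giving N* = 1090·(1 - 0.597) = 439.
From dH/dt = 0: 0.0048·439 - 0.339 = 0.0413P*, so P* = 1.77/0.0413 = 42.8.

N* ≈ 439, H* ≈ 48.7, P* ≈ 42.8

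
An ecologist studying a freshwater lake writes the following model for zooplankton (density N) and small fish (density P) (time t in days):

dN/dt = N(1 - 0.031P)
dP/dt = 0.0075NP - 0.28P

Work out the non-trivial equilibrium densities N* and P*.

Set dP/dt = 0 with P > 0: 0.0075N - 0.28 = 0, so N* = 0.28/0.0075 = 37.3.
Set dN/dt = 0 with N > 0: 1 - 0.031P = 0, so P* = 1/0.031 = 32.3.

N* ≈ 37.3, P* ≈ 32.3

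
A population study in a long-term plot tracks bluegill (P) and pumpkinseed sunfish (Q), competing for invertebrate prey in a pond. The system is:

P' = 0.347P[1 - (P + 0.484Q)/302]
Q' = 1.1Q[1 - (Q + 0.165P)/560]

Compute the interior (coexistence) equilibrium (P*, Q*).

P* ≈ 33.6, Q* ≈ 554

Setting both brackets to zero gives the nullclines P + 0.484Q = 302 and 0.165P + Q = 560.
Substituting Q = 560 - 0.165P into the first: P(1 - 0.484·0.165) = 302 - 0.484·560.
So P* = 31/0.92 = 33.6, and then Q* = 560 - 0.165·33.6 = 554.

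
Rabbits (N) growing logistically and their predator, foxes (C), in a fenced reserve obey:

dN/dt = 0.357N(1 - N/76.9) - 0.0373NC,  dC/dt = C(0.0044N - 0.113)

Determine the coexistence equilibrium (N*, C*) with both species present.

N* ≈ 25.7, C* ≈ 6.37

From dC/dt = 0 with C > 0: 0.0044N* = 0.113, so N* = 25.7.
Substitute into dN/dt = 0: 0.357(1 - 25.7/76.9) = 0.0373C*.
The bracket is 0.666, giving C* = 0.238/0.0373 = 6.37.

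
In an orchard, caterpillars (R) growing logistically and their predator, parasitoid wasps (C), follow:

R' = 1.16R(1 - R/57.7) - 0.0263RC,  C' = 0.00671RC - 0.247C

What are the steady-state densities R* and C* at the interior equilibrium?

R* ≈ 36.8, C* ≈ 16

From dC/dt = 0 with C > 0: 0.00671R* = 0.247, so R* = 36.8.
Substitute into dR/dt = 0: 1.16(1 - 36.8/57.7) = 0.0263C*.
The bracket is 0.362, giving C* = 0.42/0.0263 = 16.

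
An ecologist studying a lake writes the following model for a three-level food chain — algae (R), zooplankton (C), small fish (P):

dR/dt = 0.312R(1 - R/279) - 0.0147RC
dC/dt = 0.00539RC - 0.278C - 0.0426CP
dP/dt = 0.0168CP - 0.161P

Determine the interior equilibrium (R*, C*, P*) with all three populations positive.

R* ≈ 153, C* ≈ 9.58, P* ≈ 12.8

From dP/dt = 0: 0.0168C* = 0.161, so C* = 9.58.
From dR/dt = 0: 0.312(1 - R*/279) = 0.0147·9.58, giving R* = 279·(1 - 0.452) = 153.
From dC/dt = 0: 0.00539·153 - 0.278 = 0.0426P*, so P* = 0.547/0.0426 = 12.8.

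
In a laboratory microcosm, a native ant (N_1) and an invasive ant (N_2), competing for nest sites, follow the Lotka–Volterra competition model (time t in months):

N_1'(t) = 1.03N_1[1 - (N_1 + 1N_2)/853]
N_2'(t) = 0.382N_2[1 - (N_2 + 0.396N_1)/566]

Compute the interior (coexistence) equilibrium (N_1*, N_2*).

N_1* ≈ 475, N_2* ≈ 378

Setting both brackets to zero gives the nullclines N_1 + 1N_2 = 853 and 0.396N_1 + N_2 = 566.
Substituting N_2 = 566 - 0.396N_1 into the first: N_1(1 - 1·0.396) = 853 - 1·566.
So N_1* = 287/0.604 = 475, and then N_2* = 566 - 0.396·475 = 378.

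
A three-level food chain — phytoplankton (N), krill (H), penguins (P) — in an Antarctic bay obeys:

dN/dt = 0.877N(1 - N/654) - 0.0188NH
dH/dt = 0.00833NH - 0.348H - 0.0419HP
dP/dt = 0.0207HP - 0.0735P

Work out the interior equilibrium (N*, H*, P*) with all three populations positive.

From dP/dt = 0: 0.0207H* = 0.0735, so H* = 3.55.
From dN/dt = 0: 0.877(1 - N*/654) = 0.0188·3.55, giving N* = 654·(1 - 0.0761) = 604.
From dH/dt = 0: 0.00833·604 - 0.348 = 0.0419P*, so P* = 4.69/0.0419 = 112.

N* ≈ 604, H* ≈ 3.55, P* ≈ 112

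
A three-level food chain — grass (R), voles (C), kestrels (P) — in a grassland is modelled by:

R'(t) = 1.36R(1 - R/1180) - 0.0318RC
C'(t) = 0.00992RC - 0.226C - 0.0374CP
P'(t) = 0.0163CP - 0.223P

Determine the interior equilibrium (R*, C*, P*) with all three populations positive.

R* ≈ 803, C* ≈ 13.7, P* ≈ 207

From dP/dt = 0: 0.0163C* = 0.223, so C* = 13.7.
From dR/dt = 0: 1.36(1 - R*/1180) = 0.0318·13.7, giving R* = 1180·(1 - 0.32) = 803.
From dC/dt = 0: 0.00992·803 - 0.226 = 0.0374P*, so P* = 7.74/0.0374 = 207.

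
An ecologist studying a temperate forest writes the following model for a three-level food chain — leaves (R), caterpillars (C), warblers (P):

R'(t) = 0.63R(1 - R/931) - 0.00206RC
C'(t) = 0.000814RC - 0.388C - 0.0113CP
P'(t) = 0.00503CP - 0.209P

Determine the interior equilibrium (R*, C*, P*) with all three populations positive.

From dP/dt = 0: 0.00503C* = 0.209, so C* = 41.6.
From dR/dt = 0: 0.63(1 - R*/931) = 0.00206·41.6, giving R* = 931·(1 - 0.136) = 805.
From dC/dt = 0: 0.000814·805 - 0.388 = 0.0113P*, so P* = 0.267/0.0113 = 23.6.

R* ≈ 805, C* ≈ 41.6, P* ≈ 23.6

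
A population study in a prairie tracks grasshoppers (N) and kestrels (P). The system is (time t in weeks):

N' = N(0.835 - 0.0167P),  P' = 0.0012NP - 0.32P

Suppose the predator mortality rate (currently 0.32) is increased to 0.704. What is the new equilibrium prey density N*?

At the interior fixed point, setting dP/dt = 0 with P > 0 fixes N* = (predator death rate)/(NP coefficient) — independent of the other coefficients.
With the change, N* = 0.704/0.0012 = 587; it rises from 267.

N* ≈ 587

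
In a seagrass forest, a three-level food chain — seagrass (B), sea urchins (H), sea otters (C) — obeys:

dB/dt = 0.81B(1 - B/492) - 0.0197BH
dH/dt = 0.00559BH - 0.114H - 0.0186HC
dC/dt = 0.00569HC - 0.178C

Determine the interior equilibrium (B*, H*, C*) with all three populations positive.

B* ≈ 118, H* ≈ 31.3, C* ≈ 29.2

From dC/dt = 0: 0.00569H* = 0.178, so H* = 31.3.
From dB/dt = 0: 0.81(1 - B*/492) = 0.0197·31.3, giving B* = 492·(1 - 0.761) = 118.
From dH/dt = 0: 0.00559·118 - 0.114 = 0.0186C*, so C* = 0.544/0.0186 = 29.2.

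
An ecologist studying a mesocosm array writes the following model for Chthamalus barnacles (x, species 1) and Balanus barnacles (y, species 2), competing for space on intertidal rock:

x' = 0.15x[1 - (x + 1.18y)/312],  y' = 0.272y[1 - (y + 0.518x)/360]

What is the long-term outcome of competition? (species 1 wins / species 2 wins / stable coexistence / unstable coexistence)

Compare the nullcline intercepts: K1/α12 = 312/1.18 = 264 < K2 = 360; K2/α21 = 360/0.518 = 695 > K1 = 312.
Since the inequalities point opposite ways, species 2 can invade but species 1 cannot.

species 2 excludes species 1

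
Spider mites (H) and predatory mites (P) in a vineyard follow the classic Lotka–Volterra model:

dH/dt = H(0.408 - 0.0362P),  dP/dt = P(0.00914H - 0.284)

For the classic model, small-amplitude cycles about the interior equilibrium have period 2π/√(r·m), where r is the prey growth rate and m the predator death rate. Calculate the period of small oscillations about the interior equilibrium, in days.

T ≈ 18.5 days

Here r = 0.408 and m = 0.284, so r·m = 0.116.
ω = √0.116 = 0.34 per day, hence T = 2π/ω ≈ 18.5 days.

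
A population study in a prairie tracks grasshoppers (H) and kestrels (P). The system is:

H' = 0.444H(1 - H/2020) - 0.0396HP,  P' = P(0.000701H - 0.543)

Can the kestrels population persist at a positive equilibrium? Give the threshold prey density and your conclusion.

The predator equation gives dP/dt > 0 only when H > 0.543/0.000701 = 775.
Without the predator, H → K = 2020. Since 2020 > 775, the predator can invade and persist.

Threshold H = 775; K > 775, so yes, the predator persists.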